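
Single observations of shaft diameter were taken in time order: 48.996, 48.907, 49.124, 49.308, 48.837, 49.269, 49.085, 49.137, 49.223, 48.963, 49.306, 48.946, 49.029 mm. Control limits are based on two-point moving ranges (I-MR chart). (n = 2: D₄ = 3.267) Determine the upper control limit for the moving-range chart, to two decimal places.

0.75

Moving ranges: 0.089, 0.217, 0.184, 0.471, 0.432, 0.184, 0.052, 0.086, 0.260, 0.343, 0.360, 0.083; M̄R̄ = 2.7610 / 12 = 0.2301
UCL_MR = D₄·M̄R̄ = 3.267 × 0.2301 = 0.7517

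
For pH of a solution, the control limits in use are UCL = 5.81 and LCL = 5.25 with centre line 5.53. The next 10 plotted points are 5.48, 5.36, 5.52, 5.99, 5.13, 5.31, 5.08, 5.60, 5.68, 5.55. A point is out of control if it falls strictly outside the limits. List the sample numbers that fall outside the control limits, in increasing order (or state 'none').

4, 5, 7

Compare each point to [5.25, 5.81]: sample 4 = 5.99 > UCL; sample 5 = 5.13 < LCL; sample 7 = 5.08 < LCL.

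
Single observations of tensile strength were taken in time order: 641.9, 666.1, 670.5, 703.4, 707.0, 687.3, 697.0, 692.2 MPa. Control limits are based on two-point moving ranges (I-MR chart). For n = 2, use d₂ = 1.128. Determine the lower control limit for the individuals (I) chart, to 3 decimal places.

X̄ = (641.9 + 666.1 + 670.5 + 703.4 + 707.0 + 687.3 + 697.0 + 692.2) / 8 = 683.1750
Moving ranges: 24.2, 4.4, 32.9, 3.6, 19.7, 9.7, 4.8; M̄R̄ = 99.3000 / 7 = 14.1857
LCL = X̄ − 3·M̄R̄/d₂ = 683.1750 − 3 × 14.1857 / 1.128 = 645.4470

645.447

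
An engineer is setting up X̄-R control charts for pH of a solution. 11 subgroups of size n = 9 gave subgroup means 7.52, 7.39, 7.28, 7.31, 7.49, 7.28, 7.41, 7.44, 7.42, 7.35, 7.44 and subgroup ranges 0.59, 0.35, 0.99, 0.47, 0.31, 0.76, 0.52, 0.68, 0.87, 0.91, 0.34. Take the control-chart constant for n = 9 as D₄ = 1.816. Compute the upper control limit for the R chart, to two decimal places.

R̄ = (0.59 + 0.35 + 0.99 + 0.47 + 0.31 + 0.76 + 0.52 + 0.68 + 0.87 + 0.91 + 0.34) / 11 = 6.7900 / 11 = 0.6173
UCL_R = D₄·R̄ = 1.816 × 0.6173 = 1.1210

1.12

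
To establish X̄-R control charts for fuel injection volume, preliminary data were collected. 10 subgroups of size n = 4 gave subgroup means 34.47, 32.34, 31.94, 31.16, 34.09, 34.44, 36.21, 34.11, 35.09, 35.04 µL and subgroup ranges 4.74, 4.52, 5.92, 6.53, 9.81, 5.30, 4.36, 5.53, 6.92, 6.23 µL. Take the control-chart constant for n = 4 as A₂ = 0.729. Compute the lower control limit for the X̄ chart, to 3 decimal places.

X̄̄ = (34.47 + 32.34 + 31.94 + 31.16 + 34.09 + 34.44 + 36.21 + 34.11 + 35.09 + 35.04) / 10 = 338.8900 / 10 = 33.8890
R̄ = (4.74 + 4.52 + 5.92 + 6.53 + 9.81 + 5.30 + 4.36 + 5.53 + 6.92 + 6.23) / 10 = 59.8600 / 10 = 5.9860
LCL = X̄̄ − A₂·R̄ = 33.8890 − 0.729 × 5.9860 = 29.5252

29.525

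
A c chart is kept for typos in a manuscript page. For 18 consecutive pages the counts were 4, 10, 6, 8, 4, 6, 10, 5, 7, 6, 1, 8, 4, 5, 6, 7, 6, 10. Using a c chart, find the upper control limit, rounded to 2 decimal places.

13.79

c̄ = (4 + 10 + 6 + 8 + 4 + 6 + 10 + 5 + 7 + 6 + 1 + 8 + 4 + 5 + 6 + 7 + 6 + 10) / 18 = 113 / 18 = 6.2778
UCL = c̄ + 3√c̄ = 6.2778 + 3 × √6.2778 = 6.2778 + 3 × 2.5055 = 13.7944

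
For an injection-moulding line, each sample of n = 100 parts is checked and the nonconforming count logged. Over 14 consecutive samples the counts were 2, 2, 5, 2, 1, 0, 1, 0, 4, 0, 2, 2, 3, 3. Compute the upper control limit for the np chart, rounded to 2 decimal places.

p̄ = Σdᵢ / (k·n) = 27 / (14 × 100) = 0.01929
UCL = np̄ + 3·√(np̄(1−p̄)) = 1.9286 + 3 × √(1.9286×0.98071) = 1.9286 + 3 × 1.3753 = 6.0544

6.05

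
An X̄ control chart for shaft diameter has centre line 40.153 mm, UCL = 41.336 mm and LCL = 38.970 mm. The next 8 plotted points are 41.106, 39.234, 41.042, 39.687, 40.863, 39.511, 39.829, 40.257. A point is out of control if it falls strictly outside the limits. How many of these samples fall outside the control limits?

0

All 8 points lie within [38.970, 41.336].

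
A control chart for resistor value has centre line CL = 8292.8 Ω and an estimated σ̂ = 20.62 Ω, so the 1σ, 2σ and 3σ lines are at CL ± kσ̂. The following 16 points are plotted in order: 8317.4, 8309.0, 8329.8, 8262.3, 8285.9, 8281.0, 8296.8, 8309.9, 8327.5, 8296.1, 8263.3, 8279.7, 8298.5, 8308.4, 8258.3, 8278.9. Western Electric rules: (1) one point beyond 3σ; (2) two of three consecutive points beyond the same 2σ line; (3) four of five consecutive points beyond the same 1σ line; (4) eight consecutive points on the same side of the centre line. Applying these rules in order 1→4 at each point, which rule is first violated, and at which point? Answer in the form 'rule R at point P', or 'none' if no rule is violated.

Zone of each point (C = within 1σ̂, B = 1σ̂–2σ̂, A = 2σ̂–3σ̂, * = beyond 3σ̂; sign = side of CL): 1:+B, 2:+C, 3:+B, 4:-B, 5:-C, 6:-C, 7:+C, 8:+C, 9:+B, 10:+C, 11:-B, 12:-C, 13:+C, 14:+C, 15:-B, 16:-C
No rule fires across all 16 points.

none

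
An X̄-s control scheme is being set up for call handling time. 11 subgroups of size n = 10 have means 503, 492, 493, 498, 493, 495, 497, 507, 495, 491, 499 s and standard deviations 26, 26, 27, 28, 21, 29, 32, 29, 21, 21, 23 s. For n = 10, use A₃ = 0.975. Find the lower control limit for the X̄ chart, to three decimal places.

471.552

X̄̄ = (503 + 492 + 493 + 498 + 493 + 495 + 497 + 507 + 495 + 491 + 499) / 11 = 496.6364
s̄ = (26 + 26 + 27 + 28 + 21 + 29 + 32 + 29 + 21 + 21 + 23) / 11 = 25.7273
LCL = X̄̄ − A₃·s̄ = 496.6364 − 0.975 × 25.7273 = 471.5523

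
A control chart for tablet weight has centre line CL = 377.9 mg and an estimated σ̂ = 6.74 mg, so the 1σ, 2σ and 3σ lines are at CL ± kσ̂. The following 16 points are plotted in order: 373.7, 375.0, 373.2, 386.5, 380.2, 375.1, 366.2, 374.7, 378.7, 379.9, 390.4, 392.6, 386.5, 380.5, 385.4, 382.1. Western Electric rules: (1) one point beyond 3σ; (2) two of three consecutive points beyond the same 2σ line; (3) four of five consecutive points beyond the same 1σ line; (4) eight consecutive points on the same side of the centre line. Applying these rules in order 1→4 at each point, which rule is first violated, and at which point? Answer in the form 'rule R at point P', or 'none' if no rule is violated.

Zone of each point (C = within 1σ̂, B = 1σ̂–2σ̂, A = 2σ̂–3σ̂, * = beyond 3σ̂; sign = side of CL): 1:-C, 2:-C, 3:-C, 4:+B, 5:+C, 6:-C, 7:-B, 8:-C, 9:+C, 10:+C, 11:+B, 12:+A, 13:+B, 14:+C, 15:+B, 16:+C
Rule 3 (four of five consecutive points beyond the same 1σ limit) is satisfied at point 15.

rule 3 at point 15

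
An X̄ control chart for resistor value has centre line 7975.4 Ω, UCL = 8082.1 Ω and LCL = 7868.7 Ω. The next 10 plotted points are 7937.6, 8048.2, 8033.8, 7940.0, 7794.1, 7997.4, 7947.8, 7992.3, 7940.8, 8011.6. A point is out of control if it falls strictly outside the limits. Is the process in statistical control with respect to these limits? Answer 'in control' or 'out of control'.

out of control

Compare each point to [7868.7, 8082.1]: sample 5 = 7794.1 < LCL.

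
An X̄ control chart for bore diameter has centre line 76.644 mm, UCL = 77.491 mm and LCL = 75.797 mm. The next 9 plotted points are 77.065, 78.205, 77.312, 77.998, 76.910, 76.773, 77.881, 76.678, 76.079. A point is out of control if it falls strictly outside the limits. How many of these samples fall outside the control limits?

Compare each point to [75.797, 77.491]: sample 2 = 78.205 > UCL; sample 4 = 77.998 > UCL; sample 7 = 77.881 > UCL.

3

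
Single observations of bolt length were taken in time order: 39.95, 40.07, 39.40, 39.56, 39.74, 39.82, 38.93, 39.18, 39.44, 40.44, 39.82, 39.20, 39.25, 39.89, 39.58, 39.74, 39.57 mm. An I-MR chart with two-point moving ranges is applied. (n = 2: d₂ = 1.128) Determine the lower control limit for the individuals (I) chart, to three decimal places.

X̄ = (39.95 + 40.07 + 39.40 + 39.56 + 39.74 + 39.82 + 38.93 + 39.18 + 39.44 + 40.44 + 39.82 + 39.20 + 39.25 + 39.89 + 39.58 + 39.74 + 39.57) / 17 = 39.6224
Moving ranges: 0.12, 0.67, 0.16, 0.18, 0.08, 0.89, 0.25, 0.26, 1.00, 0.62, 0.62, 0.05, 0.64, 0.31, 0.16, 0.17; M̄R̄ = 6.1800 / 16 = 0.3862
LCL = X̄ − 3·M̄R̄/d₂ = 39.6224 − 3 × 0.3862 / 1.128 = 38.5951

38.595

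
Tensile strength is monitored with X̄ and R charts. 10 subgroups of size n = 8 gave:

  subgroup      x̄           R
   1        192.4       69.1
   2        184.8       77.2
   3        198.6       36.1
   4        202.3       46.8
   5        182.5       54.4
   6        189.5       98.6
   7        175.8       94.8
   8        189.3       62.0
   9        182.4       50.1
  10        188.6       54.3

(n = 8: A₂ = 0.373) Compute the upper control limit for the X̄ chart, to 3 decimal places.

212.619

X̄̄ = (192.4 + 184.8 + 198.6 + 202.3 + 182.5 + 189.5 + 175.8 + 189.3 + 182.4 + 188.6) / 10 = 1886.2000 / 10 = 188.6200
R̄ = (69.1 + 77.2 + 36.1 + 46.8 + 54.4 + 98.6 + 94.8 + 62.0 + 50.1 + 54.3) / 10 = 643.4000 / 10 = 64.3400
UCL = X̄̄ + A₂·R̄ = 188.6200 + 0.373 × 64.3400 = 212.6188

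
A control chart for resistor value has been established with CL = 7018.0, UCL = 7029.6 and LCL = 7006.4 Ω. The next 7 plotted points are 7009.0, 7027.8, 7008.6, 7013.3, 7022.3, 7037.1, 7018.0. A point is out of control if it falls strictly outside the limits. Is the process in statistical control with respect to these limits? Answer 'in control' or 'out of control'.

out of control

Compare each point to [7006.4, 7029.6]: sample 6 = 7037.1 > UCL.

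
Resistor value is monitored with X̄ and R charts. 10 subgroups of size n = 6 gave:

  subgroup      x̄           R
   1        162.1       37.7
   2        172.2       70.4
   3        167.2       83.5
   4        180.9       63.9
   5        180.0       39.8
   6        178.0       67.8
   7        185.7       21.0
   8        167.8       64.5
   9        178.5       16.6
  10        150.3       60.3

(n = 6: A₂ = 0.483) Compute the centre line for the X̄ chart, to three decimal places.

X̄̄ = (162.1 + 172.2 + 167.2 + 180.9 + 180.0 + 178.0 + 185.7 + 167.8 + 178.5 + 150.3) / 10 = 1722.7000 / 10 = 172.2700
CL = X̄̄ = 172.2700

172.270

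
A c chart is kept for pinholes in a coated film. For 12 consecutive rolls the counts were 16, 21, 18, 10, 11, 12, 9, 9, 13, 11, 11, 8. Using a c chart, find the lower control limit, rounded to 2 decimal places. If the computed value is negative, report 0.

c̄ = (16 + 21 + 18 + 10 + 11 + 12 + 9 + 9 + 13 + 11 + 11 + 8) / 12 = 149 / 12 = 12.4167
LCL = c̄ − 3√c̄ = 12.4167 − 3 × 3.5237 = 1.8455

1.85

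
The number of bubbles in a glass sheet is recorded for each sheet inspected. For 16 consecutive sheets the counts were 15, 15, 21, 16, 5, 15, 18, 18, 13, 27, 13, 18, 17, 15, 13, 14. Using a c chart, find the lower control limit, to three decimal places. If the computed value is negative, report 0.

c̄ = (15 + 15 + 21 + 16 + 5 + 15 + 18 + 18 + 13 + 27 + 13 + 18 + 17 + 15 + 13 + 14) / 16 = 253 / 16 = 15.8125
LCL = c̄ − 3√c̄ = 15.8125 − 3 × 3.9765 = 3.8830

3.883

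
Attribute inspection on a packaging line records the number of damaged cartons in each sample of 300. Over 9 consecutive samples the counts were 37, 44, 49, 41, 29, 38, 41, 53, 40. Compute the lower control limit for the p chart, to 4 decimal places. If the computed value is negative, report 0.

0.0781

p̄ = Σdᵢ / (k·n) = 372 / (9 × 300) = 0.13778
LCL = p̄ − 3·√(p̄(1−p̄)/n) = 0.13778 − 3 × 0.01990 = 0.07808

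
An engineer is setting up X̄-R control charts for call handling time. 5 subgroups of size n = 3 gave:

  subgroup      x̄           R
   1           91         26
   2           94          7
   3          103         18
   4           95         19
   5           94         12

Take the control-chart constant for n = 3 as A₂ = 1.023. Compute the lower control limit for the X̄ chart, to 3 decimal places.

X̄̄ = (91 + 94 + 103 + 95 + 94) / 5 = 477.0000 / 5 = 95.4000
R̄ = (26 + 7 + 18 + 19 + 12) / 5 = 82.0000 / 5 = 16.4000
LCL = X̄̄ − A₂·R̄ = 95.4000 − 1.023 × 16.4000 = 78.6228

78.623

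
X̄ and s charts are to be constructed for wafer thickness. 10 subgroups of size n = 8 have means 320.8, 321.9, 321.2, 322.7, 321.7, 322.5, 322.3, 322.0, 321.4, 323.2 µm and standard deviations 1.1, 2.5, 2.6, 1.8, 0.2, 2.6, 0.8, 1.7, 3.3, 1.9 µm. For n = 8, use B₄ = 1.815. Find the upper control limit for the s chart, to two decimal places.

3.36

s̄ = (1.1 + 2.5 + 2.6 + 1.8 + 0.2 + 2.6 + 0.8 + 1.7 + 3.3 + 1.9) / 10 = 1.8500
UCL_s = B₄·s̄ = 1.815 × 1.8500 = 3.3578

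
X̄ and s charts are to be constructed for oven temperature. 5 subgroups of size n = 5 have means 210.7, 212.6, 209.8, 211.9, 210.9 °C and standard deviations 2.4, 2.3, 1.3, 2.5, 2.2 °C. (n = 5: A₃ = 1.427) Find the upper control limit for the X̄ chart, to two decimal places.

214.23

X̄̄ = (210.7 + 212.6 + 209.8 + 211.9 + 210.9) / 5 = 211.1800
s̄ = (2.4 + 2.3 + 1.3 + 2.5 + 2.2) / 5 = 2.1400
UCL = X̄̄ + A₃·s̄ = 211.1800 + 1.427 × 2.1400 = 214.2338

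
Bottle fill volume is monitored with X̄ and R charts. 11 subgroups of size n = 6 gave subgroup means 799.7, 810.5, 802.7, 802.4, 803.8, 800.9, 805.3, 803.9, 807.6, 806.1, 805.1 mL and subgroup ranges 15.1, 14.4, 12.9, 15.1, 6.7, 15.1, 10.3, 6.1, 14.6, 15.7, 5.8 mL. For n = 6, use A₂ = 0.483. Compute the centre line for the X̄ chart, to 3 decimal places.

X̄̄ = (799.7 + 810.5 + 802.7 + 802.4 + 803.8 + 800.9 + 805.3 + 803.9 + 807.6 + 806.1 + 805.1) / 11 = 8848.0000 / 11 = 804.3636
CL = X̄̄ = 804.3636

804.364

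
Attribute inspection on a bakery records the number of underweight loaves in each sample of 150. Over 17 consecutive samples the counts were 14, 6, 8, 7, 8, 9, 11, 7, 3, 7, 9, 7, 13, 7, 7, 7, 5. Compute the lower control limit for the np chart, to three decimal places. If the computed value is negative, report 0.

0.000

p̄ = Σdᵢ / (k·n) = 135 / (17 × 150) = 0.05294
LCL = np̄ − 3·√(np̄(1−p̄)) = 7.9412 − 3 × 2.7424 = -0.2860 → 0 (negative, so LCL = 0)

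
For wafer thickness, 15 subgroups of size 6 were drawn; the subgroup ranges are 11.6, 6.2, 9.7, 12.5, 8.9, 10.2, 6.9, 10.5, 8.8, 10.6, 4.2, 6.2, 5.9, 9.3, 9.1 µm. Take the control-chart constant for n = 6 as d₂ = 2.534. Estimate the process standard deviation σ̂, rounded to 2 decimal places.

3.44

R̄ = (11.6 + 6.2 + 9.7 + 12.5 + 8.9 + 10.2 + 6.9 + 10.5 + 8.8 + 10.6 + 4.2 + 6.2 + 5.9 + 9.3 + 9.1) / 15 = 8.7067
σ̂ = R̄ / d₂ = 8.7067 / 2.534 = 3.4359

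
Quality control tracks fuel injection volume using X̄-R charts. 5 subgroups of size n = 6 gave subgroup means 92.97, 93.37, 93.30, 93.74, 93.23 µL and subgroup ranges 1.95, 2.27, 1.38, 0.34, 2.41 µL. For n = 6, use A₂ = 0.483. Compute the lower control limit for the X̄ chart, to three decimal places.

92.515

X̄̄ = (92.97 + 93.37 + 93.30 + 93.74 + 93.23) / 5 = 466.6100 / 5 = 93.3220
R̄ = (1.95 + 2.27 + 1.38 + 0.34 + 2.41) / 5 = 8.3500 / 5 = 1.6700
LCL = X̄̄ − A₂·R̄ = 93.3220 − 0.483 × 1.6700 = 92.5154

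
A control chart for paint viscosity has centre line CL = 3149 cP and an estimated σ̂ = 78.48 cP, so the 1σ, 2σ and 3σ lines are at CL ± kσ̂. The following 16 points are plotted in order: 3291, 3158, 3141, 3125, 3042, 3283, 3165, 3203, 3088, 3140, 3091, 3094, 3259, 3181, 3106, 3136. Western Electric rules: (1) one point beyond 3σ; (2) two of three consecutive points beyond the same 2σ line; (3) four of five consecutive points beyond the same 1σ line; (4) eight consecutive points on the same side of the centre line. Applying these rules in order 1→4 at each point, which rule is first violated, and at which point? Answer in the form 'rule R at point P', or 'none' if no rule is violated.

none

Zone of each point (C = within 1σ̂, B = 1σ̂–2σ̂, A = 2σ̂–3σ̂, * = beyond 3σ̂; sign = side of CL): 1:+B, 2:+C, 3:-C, 4:-C, 5:-B, 6:+B, 7:+C, 8:+C, 9:-C, 10:-C, 11:-C, 12:-C, 13:+B, 14:+C, 15:-C, 16:-C
No rule fires across all 16 points.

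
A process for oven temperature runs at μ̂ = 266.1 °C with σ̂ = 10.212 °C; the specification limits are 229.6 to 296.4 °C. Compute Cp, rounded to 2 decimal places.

1.09

Cp = (USL − LSL) / (6σ̂) = (296.4 − 229.6) / (6 × 10.212) = 66.8000 / 61.2720 = 1.0902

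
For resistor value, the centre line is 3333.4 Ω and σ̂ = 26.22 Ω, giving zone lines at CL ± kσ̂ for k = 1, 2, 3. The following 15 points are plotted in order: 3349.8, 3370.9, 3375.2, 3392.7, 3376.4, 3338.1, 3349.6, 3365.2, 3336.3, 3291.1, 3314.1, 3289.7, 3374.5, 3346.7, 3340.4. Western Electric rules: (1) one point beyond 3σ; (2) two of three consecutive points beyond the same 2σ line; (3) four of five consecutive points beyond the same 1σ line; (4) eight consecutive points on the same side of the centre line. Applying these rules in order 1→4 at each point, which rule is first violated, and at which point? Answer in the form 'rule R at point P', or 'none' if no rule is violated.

Zone of each point (C = within 1σ̂, B = 1σ̂–2σ̂, A = 2σ̂–3σ̂, * = beyond 3σ̂; sign = side of CL): 1:+C, 2:+B, 3:+B, 4:+A, 5:+B, 6:+C, 7:+C, 8:+B, 9:+C, 10:-B, 11:-C, 12:-B, 13:+B, 14:+C, 15:+C
Rule 3 (four of five consecutive points beyond the same 1σ limit) is satisfied at point 5.

rule 3 at point 5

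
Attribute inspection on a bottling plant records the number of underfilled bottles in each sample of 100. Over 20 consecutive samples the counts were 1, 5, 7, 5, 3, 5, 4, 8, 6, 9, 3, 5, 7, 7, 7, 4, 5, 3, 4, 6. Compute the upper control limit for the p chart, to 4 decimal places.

0.1186

p̄ = Σdᵢ / (k·n) = 104 / (20 × 100) = 0.05200
UCL = p̄ + 3·√(p̄(1−p̄)/n) = 0.05200 + 3 × √(0.05200×0.94800/100) = 0.05200 + 3 × 0.02220 = 0.11861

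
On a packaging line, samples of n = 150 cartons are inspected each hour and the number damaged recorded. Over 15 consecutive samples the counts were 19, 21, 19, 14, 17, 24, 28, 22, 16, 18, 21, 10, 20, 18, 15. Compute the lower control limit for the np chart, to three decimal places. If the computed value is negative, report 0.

6.635

p̄ = Σdᵢ / (k·n) = 282 / (15 × 150) = 0.12533
LCL = np̄ − 3·√(np̄(1−p̄)) = 18.8000 − 3 × 4.0551 = 6.6347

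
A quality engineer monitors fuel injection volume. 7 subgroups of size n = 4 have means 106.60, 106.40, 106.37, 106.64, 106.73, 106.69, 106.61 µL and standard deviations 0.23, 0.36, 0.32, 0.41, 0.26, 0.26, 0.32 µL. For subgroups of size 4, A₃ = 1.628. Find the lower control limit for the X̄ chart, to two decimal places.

X̄̄ = (106.60 + 106.40 + 106.37 + 106.64 + 106.73 + 106.69 + 106.61) / 7 = 106.5771
s̄ = (0.23 + 0.36 + 0.32 + 0.41 + 0.26 + 0.26 + 0.32) / 7 = 0.3086
LCL = X̄̄ − A₃·s̄ = 106.5771 − 1.628 × 0.3086 = 106.0748

106.07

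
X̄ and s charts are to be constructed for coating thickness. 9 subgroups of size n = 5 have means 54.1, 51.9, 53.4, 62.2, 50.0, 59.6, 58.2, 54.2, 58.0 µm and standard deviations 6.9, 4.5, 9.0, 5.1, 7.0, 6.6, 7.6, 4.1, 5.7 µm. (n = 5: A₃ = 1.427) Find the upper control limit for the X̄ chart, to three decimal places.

X̄̄ = (54.1 + 51.9 + 53.4 + 62.2 + 50.0 + 59.6 + 58.2 + 54.2 + 58.0) / 9 = 55.7333
s̄ = (6.9 + 4.5 + 9.0 + 5.1 + 7.0 + 6.6 + 7.6 + 4.1 + 5.7) / 9 = 6.2778
UCL = X̄̄ + A₃·s̄ = 55.7333 + 1.427 × 6.2778 = 64.6917

64.692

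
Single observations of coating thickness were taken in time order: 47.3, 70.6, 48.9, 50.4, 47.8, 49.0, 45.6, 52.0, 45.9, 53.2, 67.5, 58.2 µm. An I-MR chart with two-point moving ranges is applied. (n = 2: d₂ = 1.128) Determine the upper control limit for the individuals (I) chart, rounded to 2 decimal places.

76.51

X̄ = (47.3 + 70.6 + 48.9 + 50.4 + 47.8 + 49.0 + 45.6 + 52.0 + 45.9 + 53.2 + 67.5 + 58.2) / 12 = 53.0333
Moving ranges: 23.3, 21.7, 1.5, 2.6, 1.2, 3.4, 6.4, 6.1, 7.3, 14.3, 9.3; M̄R̄ = 97.1000 / 11 = 8.8273
UCL = X̄ + 3·M̄R̄/d₂ = 53.0333 + 3 × 8.8273 / 1.128 = 76.5101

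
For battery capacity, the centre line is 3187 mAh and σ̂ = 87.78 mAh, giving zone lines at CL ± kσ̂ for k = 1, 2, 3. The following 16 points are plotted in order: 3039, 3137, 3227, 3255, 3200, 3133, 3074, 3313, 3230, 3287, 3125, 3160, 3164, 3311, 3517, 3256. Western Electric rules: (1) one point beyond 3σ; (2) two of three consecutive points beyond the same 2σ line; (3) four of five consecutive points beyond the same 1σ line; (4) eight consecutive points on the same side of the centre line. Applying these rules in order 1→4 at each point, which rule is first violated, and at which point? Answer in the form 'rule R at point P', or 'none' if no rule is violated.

Zone of each point (C = within 1σ̂, B = 1σ̂–2σ̂, A = 2σ̂–3σ̂, * = beyond 3σ̂; sign = side of CL): 1:-B, 2:-C, 3:+C, 4:+C, 5:+C, 6:-C, 7:-B, 8:+B, 9:+C, 10:+B, 11:-C, 12:-C, 13:-C, 14:+B, 15:+*, 16:+C
Rule 1 (one point beyond the 3σ limits) is satisfied at point 15.

rule 1 at point 15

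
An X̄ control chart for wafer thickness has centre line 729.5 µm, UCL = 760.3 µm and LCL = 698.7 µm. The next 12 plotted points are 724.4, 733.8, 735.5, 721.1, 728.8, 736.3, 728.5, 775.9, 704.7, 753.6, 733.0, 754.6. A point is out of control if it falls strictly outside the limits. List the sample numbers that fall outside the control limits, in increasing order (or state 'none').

8

Compare each point to [698.7, 760.3]: sample 8 = 775.9 > UCL.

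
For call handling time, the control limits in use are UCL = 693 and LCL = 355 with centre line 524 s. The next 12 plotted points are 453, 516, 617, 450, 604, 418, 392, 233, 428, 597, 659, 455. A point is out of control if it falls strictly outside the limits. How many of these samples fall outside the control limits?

Compare each point to [355, 693]: sample 8 = 233 < LCL.

1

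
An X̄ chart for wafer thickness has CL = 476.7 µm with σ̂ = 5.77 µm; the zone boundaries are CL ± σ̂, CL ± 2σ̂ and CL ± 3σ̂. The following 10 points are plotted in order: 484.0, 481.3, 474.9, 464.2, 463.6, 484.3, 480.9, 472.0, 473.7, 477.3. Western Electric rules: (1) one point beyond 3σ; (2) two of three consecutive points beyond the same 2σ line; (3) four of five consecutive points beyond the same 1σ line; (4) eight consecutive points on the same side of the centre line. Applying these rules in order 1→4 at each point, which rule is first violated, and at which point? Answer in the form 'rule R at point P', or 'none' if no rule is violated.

rule 2 at point 5

Zone of each point (C = within 1σ̂, B = 1σ̂–2σ̂, A = 2σ̂–3σ̂, * = beyond 3σ̂; sign = side of CL): 1:+B, 2:+C, 3:-C, 4:-A, 5:-A, 6:+B, 7:+C, 8:-C, 9:-C, 10:+C
Rule 2 (two of three consecutive points beyond the same 2σ limit) is satisfied at point 5.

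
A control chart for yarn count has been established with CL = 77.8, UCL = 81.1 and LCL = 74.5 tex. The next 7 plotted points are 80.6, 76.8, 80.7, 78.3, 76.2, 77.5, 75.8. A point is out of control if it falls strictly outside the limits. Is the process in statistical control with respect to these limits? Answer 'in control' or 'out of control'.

All 7 points lie within [74.5, 81.1].

in control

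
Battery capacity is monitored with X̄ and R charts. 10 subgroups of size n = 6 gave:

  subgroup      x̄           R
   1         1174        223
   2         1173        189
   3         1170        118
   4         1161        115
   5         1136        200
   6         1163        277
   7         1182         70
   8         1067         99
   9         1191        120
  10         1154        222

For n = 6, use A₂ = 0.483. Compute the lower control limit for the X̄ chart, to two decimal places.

1078.23

X̄̄ = (1174 + 1173 + 1170 + 1161 + 1136 + 1163 + 1182 + 1067 + 1191 + 1154) / 10 = 11571.0000 / 10 = 1157.1000
R̄ = (223 + 189 + 118 + 115 + 200 + 277 + 70 + 99 + 120 + 222) / 10 = 1633.0000 / 10 = 163.3000
LCL = X̄̄ − A₂·R̄ = 1157.1000 − 0.483 × 163.3000 = 1078.2261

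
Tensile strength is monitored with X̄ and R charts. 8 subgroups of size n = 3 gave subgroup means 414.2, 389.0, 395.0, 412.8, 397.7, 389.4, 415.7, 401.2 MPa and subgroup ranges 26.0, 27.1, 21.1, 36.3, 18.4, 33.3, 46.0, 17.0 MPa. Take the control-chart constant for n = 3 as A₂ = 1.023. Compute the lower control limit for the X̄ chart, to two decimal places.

X̄̄ = (414.2 + 389.0 + 395.0 + 412.8 + 397.7 + 389.4 + 415.7 + 401.2) / 8 = 3215.0000 / 8 = 401.8750
R̄ = (26.0 + 27.1 + 21.1 + 36.3 + 18.4 + 33.3 + 46.0 + 17.0) / 8 = 225.2000 / 8 = 28.1500
LCL = X̄̄ − A₂·R̄ = 401.8750 − 1.023 × 28.1500 = 373.0775

373.08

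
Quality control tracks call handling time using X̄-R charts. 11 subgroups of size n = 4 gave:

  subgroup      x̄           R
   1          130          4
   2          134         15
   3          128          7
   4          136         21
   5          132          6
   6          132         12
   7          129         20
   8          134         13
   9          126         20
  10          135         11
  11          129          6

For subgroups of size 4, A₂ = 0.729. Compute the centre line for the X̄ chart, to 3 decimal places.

X̄̄ = (130 + 134 + 128 + 136 + 132 + 132 + 129 + 134 + 126 + 135 + 129) / 11 = 1445.0000 / 11 = 131.3636
CL = X̄̄ = 131.3636

131.364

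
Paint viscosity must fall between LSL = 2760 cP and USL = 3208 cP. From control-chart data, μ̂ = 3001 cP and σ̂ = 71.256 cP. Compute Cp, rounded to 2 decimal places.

Cp = (USL − LSL) / (6σ̂) = (3208 − 2760) / (6 × 71.256) = 448.0000 / 427.5360 = 1.0479

1.05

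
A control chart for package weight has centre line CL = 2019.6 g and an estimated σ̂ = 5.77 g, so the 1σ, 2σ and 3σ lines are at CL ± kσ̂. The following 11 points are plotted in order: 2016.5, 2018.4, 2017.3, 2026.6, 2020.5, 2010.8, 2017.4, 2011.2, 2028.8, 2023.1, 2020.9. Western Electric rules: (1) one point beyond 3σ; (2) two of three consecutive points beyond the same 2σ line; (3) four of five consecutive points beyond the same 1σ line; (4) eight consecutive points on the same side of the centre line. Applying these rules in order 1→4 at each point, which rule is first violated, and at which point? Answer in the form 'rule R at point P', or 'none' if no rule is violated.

none

Zone of each point (C = within 1σ̂, B = 1σ̂–2σ̂, A = 2σ̂–3σ̂, * = beyond 3σ̂; sign = side of CL): 1:-C, 2:-C, 3:-C, 4:+B, 5:+C, 6:-B, 7:-C, 8:-B, 9:+B, 10:+C, 11:+C
No rule fires across all 11 points.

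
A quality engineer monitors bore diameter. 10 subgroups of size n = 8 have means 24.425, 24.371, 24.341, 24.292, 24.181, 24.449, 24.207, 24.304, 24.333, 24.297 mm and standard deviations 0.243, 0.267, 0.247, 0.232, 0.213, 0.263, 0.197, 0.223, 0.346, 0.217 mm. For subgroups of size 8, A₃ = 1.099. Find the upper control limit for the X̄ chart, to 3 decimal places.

24.589

X̄̄ = (24.425 + 24.371 + 24.341 + 24.292 + 24.181 + 24.449 + 24.207 + 24.304 + 24.333 + 24.297) / 10 = 24.3200
s̄ = (0.243 + 0.267 + 0.247 + 0.232 + 0.213 + 0.263 + 0.197 + 0.223 + 0.346 + 0.217) / 10 = 0.2448
UCL = X̄̄ + A₃·s̄ = 24.3200 + 1.099 × 0.2448 = 24.5890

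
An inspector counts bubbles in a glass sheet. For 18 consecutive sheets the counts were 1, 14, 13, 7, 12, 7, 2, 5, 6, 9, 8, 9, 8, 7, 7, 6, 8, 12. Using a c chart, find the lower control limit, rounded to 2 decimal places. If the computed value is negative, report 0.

c̄ = (1 + 14 + 13 + 7 + 12 + 7 + 2 + 5 + 6 + 9 + 8 + 9 + 8 + 7 + 7 + 6 + 8 + 12) / 18 = 141 / 18 = 7.8333
LCL = c̄ − 3√c̄ = 7.8333 − 3 × 2.7988 = -0.5631 → 0 (cannot be negative)

0.00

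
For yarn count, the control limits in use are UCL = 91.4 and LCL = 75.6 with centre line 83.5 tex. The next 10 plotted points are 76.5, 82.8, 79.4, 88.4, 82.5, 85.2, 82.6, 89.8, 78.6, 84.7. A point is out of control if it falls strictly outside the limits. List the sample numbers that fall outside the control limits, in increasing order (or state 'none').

none

All 10 points lie within [75.6, 91.4].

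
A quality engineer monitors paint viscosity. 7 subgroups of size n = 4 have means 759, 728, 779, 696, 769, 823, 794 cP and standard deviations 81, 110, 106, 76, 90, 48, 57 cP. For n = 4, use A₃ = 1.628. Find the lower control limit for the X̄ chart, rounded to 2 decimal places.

631.90

X̄̄ = (759 + 728 + 779 + 696 + 769 + 823 + 794) / 7 = 764.0000
s̄ = (81 + 110 + 106 + 76 + 90 + 48 + 57) / 7 = 81.1429
LCL = X̄̄ − A₃·s̄ = 764.0000 − 1.628 × 81.1429 = 631.8994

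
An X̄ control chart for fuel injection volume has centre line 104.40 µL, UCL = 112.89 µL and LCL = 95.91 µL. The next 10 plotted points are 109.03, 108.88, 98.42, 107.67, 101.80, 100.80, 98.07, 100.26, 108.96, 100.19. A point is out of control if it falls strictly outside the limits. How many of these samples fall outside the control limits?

0

All 10 points lie within [95.91, 112.89].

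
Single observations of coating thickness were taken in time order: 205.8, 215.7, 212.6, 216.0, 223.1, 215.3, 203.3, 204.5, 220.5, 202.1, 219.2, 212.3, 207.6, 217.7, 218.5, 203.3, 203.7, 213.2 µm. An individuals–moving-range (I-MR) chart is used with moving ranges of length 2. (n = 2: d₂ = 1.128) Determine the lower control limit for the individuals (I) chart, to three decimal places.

189.446

X̄ = (205.8 + 215.7 + 212.6 + 216.0 + 223.1 + 215.3 + 203.3 + 204.5 + 220.5 + 202.1 + 219.2 + 212.3 + 207.6 + 217.7 + 218.5 + 203.3 + 203.7 + 213.2) / 18 = 211.9111
Moving ranges: 9.9, 3.1, 3.4, 7.1, 7.8, 12.0, 1.2, 16.0, 18.4, 17.1, 6.9, 4.7, 10.1, 0.8, 15.2, 0.4, 9.5; M̄R̄ = 143.6000 / 17 = 8.4471
LCL = X̄ − 3·M̄R̄/d₂ = 211.9111 − 3 × 8.4471 / 1.128 = 189.4455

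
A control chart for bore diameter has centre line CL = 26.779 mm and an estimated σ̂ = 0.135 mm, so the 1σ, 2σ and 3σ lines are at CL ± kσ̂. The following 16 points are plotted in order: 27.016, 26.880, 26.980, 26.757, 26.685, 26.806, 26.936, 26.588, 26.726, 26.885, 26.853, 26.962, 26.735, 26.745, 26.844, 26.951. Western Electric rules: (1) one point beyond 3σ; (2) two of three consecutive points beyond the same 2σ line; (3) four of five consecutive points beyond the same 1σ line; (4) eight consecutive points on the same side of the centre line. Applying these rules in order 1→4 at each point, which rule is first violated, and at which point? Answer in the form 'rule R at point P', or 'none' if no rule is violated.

none

Zone of each point (C = within 1σ̂, B = 1σ̂–2σ̂, A = 2σ̂–3σ̂, * = beyond 3σ̂; sign = side of CL): 1:+B, 2:+C, 3:+B, 4:-C, 5:-C, 6:+C, 7:+B, 8:-B, 9:-C, 10:+C, 11:+C, 12:+B, 13:-C, 14:-C, 15:+C, 16:+B
No rule fires across all 16 points.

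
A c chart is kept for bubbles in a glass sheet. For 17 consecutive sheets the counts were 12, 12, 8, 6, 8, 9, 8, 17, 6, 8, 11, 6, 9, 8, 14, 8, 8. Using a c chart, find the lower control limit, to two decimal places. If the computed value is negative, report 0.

c̄ = (12 + 12 + 8 + 6 + 8 + 9 + 8 + 17 + 6 + 8 + 11 + 6 + 9 + 8 + 14 + 8 + 8) / 17 = 158 / 17 = 9.2941
LCL = c̄ − 3√c̄ = 9.2941 − 3 × 3.0486 = 0.1482

0.15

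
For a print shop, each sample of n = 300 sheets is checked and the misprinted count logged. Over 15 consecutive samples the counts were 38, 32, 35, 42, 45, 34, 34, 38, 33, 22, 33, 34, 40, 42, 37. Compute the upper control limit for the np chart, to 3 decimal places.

52.805

p̄ = Σdᵢ / (k·n) = 539 / (15 × 300) = 0.11978
UCL = np̄ + 3·√(np̄(1−p̄)) = 35.9333 + 3 × √(35.9333×0.88022) = 35.9333 + 3 × 5.6240 = 52.8053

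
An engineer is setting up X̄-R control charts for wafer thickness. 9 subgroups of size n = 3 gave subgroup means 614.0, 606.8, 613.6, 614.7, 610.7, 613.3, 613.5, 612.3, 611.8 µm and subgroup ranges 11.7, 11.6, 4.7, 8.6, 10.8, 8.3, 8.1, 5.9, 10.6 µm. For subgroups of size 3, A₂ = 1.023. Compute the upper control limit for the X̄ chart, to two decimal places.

621.43

X̄̄ = (614.0 + 606.8 + 613.6 + 614.7 + 610.7 + 613.3 + 613.5 + 612.3 + 611.8) / 9 = 5510.7000 / 9 = 612.3000
R̄ = (11.7 + 11.6 + 4.7 + 8.6 + 10.8 + 8.3 + 8.1 + 5.9 + 10.6) / 9 = 80.3000 / 9 = 8.9222
UCL = X̄̄ + A₂·R̄ = 612.3000 + 1.023 × 8.9222 = 621.4274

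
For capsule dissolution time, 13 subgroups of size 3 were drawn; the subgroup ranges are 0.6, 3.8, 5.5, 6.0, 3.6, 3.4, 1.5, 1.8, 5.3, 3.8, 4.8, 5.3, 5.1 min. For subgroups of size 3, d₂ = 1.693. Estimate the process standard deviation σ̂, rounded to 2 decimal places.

R̄ = (0.6 + 3.8 + 5.5 + 6.0 + 3.6 + 3.4 + 1.5 + 1.8 + 5.3 + 3.8 + 4.8 + 5.3 + 5.1) / 13 = 3.8846
σ̂ = R̄ / d₂ = 3.8846 / 1.693 = 2.2945

2.29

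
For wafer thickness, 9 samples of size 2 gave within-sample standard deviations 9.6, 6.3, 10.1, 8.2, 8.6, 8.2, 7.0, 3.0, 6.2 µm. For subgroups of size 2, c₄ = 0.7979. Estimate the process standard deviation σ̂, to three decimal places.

9.358

s̄ = (9.6 + 6.3 + 10.1 + 8.2 + 8.6 + 8.2 + 7.0 + 3.0 + 6.2) / 9 = 7.4667
σ̂ = s̄ / c₄ = 7.4667 / 0.7979 = 9.3579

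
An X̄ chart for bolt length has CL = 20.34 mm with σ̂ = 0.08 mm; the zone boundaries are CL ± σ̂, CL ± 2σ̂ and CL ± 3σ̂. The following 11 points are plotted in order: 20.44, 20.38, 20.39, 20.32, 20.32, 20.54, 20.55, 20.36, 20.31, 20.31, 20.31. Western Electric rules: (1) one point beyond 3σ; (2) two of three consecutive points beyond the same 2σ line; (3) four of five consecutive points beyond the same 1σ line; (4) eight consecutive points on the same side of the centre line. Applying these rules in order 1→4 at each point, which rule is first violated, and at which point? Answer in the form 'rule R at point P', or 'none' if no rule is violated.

rule 2 at point 7

Zone of each point (C = within 1σ̂, B = 1σ̂–2σ̂, A = 2σ̂–3σ̂, * = beyond 3σ̂; sign = side of CL): 1:+B, 2:+C, 3:+C, 4:-C, 5:-C, 6:+A, 7:+A, 8:+C, 9:-C, 10:-C, 11:-C
Rule 2 (two of three consecutive points beyond the same 2σ limit) is satisfied at point 7.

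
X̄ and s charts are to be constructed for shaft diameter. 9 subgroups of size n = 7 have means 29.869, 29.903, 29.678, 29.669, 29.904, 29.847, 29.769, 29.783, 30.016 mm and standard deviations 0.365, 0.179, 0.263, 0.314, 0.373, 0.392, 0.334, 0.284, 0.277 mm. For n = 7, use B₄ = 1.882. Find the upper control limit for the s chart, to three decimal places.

0.582

s̄ = (0.365 + 0.179 + 0.263 + 0.314 + 0.373 + 0.392 + 0.334 + 0.284 + 0.277) / 9 = 0.3090
UCL_s = B₄·s̄ = 1.882 × 0.3090 = 0.5815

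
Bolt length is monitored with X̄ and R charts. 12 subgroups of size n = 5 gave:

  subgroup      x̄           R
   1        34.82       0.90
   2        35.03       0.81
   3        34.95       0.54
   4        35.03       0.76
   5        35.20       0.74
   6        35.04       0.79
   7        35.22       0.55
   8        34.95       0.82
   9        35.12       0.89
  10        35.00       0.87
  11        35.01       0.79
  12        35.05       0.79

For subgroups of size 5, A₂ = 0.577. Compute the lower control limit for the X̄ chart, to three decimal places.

34.590

X̄̄ = (34.82 + 35.03 + 34.95 + 35.03 + 35.20 + 35.04 + 35.22 + 34.95 + 35.12 + 35.00 + 35.01 + 35.05) / 12 = 420.4200 / 12 = 35.0350
R̄ = (0.90 + 0.81 + 0.54 + 0.76 + 0.74 + 0.79 + 0.55 + 0.82 + 0.89 + 0.87 + 0.79 + 0.79) / 12 = 9.2500 / 12 = 0.7708
LCL = X̄̄ − A₂·R̄ = 35.0350 − 0.577 × 0.7708 = 34.5902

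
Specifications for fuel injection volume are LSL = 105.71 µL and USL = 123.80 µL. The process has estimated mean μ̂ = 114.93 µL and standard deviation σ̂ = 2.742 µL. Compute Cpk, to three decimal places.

1.078

Cpu = (USL − μ̂) / (3σ̂) = (123.80 − 114.93) / (3 × 2.742) = 1.0783; Cpl = (μ̂ − LSL) / (3σ̂) = (114.93 − 105.71) / (3 × 2.742) = 1.1208; Cpk = min(Cpu, Cpl) = 1.0783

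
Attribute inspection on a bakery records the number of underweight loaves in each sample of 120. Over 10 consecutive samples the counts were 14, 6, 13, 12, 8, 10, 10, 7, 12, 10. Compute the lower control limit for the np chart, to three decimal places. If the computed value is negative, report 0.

1.035

p̄ = Σdᵢ / (k·n) = 102 / (10 × 120) = 0.08500
LCL = np̄ − 3·√(np̄(1−p̄)) = 10.2000 − 3 × 3.0550 = 1.0350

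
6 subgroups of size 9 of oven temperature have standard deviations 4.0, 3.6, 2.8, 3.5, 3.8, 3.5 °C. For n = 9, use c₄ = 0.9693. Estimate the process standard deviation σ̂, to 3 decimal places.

s̄ = (4.0 + 3.6 + 2.8 + 3.5 + 3.8 + 3.5) / 6 = 3.5333
σ̂ = s̄ / c₄ = 3.5333 / 0.9693 = 3.6452

3.645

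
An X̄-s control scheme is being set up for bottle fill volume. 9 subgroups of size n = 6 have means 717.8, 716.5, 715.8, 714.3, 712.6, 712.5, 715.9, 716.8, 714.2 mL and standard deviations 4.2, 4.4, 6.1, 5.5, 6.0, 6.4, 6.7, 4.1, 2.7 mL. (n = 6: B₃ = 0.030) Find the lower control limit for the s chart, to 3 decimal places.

0.154

s̄ = (4.2 + 4.4 + 6.1 + 5.5 + 6.0 + 6.4 + 6.7 + 4.1 + 2.7) / 9 = 5.1222
LCL_s = B₃·s̄ = 0.030 × 5.1222 = 0.1537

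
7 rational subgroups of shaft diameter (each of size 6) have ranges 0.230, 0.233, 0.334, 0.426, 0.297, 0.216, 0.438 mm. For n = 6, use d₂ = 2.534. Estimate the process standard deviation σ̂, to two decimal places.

R̄ = (0.230 + 0.233 + 0.334 + 0.426 + 0.297 + 0.216 + 0.438) / 7 = 0.3106
σ̂ = R̄ / d₂ = 0.3106 / 2.534 = 0.1226

0.12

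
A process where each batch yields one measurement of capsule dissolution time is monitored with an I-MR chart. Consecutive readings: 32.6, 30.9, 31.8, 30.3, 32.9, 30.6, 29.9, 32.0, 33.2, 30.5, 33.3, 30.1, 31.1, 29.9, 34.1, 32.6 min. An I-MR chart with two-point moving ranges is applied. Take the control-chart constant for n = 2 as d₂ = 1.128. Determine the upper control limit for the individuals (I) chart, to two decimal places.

36.86

X̄ = (32.6 + 30.9 + 31.8 + 30.3 + 32.9 + 30.6 + 29.9 + 32.0 + 33.2 + 30.5 + 33.3 + 30.1 + 31.1 + 29.9 + 34.1 + 32.6) / 16 = 31.6125
Moving ranges: 1.7, 0.9, 1.5, 2.6, 2.3, 0.7, 2.1, 1.2, 2.7, 2.8, 3.2, 1.0, 1.2, 4.2, 1.5; M̄R̄ = 29.6000 / 15 = 1.9733
UCL = X̄ + 3·M̄R̄/d₂ = 31.6125 + 3 × 1.9733 / 1.128 = 36.8607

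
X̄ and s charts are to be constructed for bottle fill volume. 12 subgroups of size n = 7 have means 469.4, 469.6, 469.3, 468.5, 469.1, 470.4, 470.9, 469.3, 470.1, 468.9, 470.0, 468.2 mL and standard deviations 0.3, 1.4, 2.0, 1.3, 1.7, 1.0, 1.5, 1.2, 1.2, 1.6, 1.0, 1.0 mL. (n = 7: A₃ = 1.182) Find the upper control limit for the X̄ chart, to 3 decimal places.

470.972

X̄̄ = (469.4 + 469.6 + 469.3 + 468.5 + 469.1 + 470.4 + 470.9 + 469.3 + 470.1 + 468.9 + 470.0 + 468.2) / 12 = 469.4750
s̄ = (0.3 + 1.4 + 2.0 + 1.3 + 1.7 + 1.0 + 1.5 + 1.2 + 1.2 + 1.6 + 1.0 + 1.0) / 12 = 1.2667
UCL = X̄̄ + A₃·s̄ = 469.4750 + 1.182 × 1.2667 = 470.9722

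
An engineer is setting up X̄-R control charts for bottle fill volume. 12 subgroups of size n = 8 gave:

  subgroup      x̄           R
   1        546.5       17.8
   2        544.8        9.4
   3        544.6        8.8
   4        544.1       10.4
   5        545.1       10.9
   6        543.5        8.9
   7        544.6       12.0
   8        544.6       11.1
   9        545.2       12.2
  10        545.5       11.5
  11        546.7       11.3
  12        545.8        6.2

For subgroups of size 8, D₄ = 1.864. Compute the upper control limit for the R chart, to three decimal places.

20.271

R̄ = (17.8 + 9.4 + 8.8 + 10.4 + 10.9 + 8.9 + 12.0 + 11.1 + 12.2 + 11.5 + 11.3 + 6.2) / 12 = 130.5000 / 12 = 10.8750
UCL_R = D₄·R̄ = 1.864 × 10.8750 = 20.2710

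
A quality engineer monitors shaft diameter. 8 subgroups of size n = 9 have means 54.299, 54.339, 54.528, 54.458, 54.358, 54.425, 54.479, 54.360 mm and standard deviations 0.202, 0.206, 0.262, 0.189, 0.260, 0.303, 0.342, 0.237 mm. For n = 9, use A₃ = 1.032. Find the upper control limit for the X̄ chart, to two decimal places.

54.66

X̄̄ = (54.299 + 54.339 + 54.528 + 54.458 + 54.358 + 54.425 + 54.479 + 54.360) / 8 = 54.4057
s̄ = (0.202 + 0.206 + 0.262 + 0.189 + 0.260 + 0.303 + 0.342 + 0.237) / 8 = 0.2501
UCL = X̄̄ + A₃·s̄ = 54.4057 + 1.032 × 0.2501 = 54.6639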